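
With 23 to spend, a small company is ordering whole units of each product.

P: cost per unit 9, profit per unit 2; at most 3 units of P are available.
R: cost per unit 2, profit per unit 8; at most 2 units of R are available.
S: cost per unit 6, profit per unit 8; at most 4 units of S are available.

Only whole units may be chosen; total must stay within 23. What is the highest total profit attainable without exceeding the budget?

40

This is a bounded integer knapsack.
2×R and 3×S: cost 22 ≤ 23, profit 2·8 + 3·8 = 40.
1×R and 3×S: cost 20 ≤ 23, profit 1·8 + 3·8 = 32.
Best is 40.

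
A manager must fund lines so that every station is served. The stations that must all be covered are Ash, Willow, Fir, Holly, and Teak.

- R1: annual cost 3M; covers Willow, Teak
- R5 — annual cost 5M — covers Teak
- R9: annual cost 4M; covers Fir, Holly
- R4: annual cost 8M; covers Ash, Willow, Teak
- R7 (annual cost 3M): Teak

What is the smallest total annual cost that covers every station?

12

Choose R9 and R4: together they cover Ash, Willow, Fir, Holly, Teak — every station.
Total annual cost: 4 + 8 = 12.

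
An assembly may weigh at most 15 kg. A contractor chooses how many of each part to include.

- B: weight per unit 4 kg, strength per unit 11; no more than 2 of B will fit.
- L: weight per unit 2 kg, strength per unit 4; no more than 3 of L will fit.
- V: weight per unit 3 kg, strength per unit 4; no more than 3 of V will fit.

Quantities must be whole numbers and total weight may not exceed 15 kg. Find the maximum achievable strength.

2×B, 2×L, and 1×V: weight 15 ≤ 15, strength 2·11 + 2·4 + 1·4 = 34.
2×B and 3×L: weight 14 ≤ 15, strength 2·11 + 3·4 = 34.
Best is 34.

34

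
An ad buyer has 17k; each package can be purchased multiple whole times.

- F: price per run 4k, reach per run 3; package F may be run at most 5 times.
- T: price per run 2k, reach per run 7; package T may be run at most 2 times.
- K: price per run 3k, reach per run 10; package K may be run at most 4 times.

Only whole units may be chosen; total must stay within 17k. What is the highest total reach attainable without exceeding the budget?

Take 2×T and 4×K: price 16 ≤ 17, reach 2·7 + 4·10 = 54.
T has the best ratio (7/2) and is taken to its limit of 2; remaining capacity is filled optimally with the others.

54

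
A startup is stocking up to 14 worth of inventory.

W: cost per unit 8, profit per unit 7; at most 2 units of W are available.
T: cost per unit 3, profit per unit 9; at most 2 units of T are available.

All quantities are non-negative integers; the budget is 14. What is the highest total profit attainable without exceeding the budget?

25

This is a bounded integer knapsack.
Take 1×W and 2×T: cost 14 ≤ 14, profit 1·7 + 2·9 = 25.
T has the best ratio (9/3) and is taken to its limit of 2; remaining capacity is filled optimally with the others.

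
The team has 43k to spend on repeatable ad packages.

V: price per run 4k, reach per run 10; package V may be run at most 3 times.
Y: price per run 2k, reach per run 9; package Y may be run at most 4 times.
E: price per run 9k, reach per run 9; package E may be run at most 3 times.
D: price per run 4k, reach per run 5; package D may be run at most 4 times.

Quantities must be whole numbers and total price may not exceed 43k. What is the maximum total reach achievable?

This is a bounded integer knapsack.
3×V, 4×Y, 1×E, and 3×D: price 41 ≤ 43, reach 3·10 + 4·9 + 1·9 + 3·5 = 90.
3×V, 4×Y, 2×E, and 1×D: price 42 ≤ 43, reach 3·10 + 4·9 + 2·9 + 1·5 = 89.
Best is 90.

90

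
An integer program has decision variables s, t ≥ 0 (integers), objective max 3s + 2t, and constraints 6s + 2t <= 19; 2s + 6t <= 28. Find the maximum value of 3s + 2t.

12

(s,t)=(2,3) is feasible, giving 12.
(s,t)=(1,4) is feasible, giving 11.
(s,t)=(2,2) is feasible, giving 10.
No feasible integer point exceeds 12.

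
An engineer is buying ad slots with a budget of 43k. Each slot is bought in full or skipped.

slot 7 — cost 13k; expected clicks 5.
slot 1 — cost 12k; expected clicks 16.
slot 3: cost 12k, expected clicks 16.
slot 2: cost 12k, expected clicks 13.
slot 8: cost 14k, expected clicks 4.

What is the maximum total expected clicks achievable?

This is a 0-1 knapsack instance.
Take slot 1, slot 3, and slot 2: cost 12 + 12 + 12 = 36 ≤ 43, expected clicks 16 + 16 + 13 = 45.
No other feasible combination does better.

45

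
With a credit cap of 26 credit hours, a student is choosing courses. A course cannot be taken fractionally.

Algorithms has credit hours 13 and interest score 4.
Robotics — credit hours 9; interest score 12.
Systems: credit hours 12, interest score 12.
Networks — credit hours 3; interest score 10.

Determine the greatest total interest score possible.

Allowing fractional choices, the relaxed optimum would be about 34.6, but courses are indivisible.
Algorithms + Robotics + Networks: credit hours 13 + 9 + 3 = 25 ≤ 26, interest score 4 + 12 + 10 = 26.
Robotics + Systems + Networks: credit hours 9 + 12 + 3 = 24 ≤ 26, interest score 12 + 12 + 10 = 34.
Robotics + Systems: credit hours 9 + 12 = 21 ≤ 26, interest score 12 + 12 = 24.
Best is Robotics, Systems, and Networks with total interest score 34.

34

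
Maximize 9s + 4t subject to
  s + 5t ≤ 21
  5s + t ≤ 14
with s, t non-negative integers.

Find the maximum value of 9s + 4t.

30

The continuous relaxation peaks at (2.04, 3.79) with value 33.54; rounding to a feasible lattice point costs some objective.
(s,t)=(2,3): 1·2+5·3=17≤21, 5·2+1·3=13≤14, objective 30.
(s,t)=(2,2): 1·2+5·2=12≤21, 5·2+1·2=12≤14, objective 26.
(s,t)=(1,4): 1·1+5·4=21≤21, 5·1+1·4=9≤14, objective 25.
No feasible integer point exceeds 30.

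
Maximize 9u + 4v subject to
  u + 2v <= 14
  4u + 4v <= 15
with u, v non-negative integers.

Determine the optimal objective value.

(u,v)=(3,0): 1·3+2·0=3≤14, 4·3+4·0=12≤15, objective 27.
(u,v)=(2,1): 1·2+2·1=4≤14, 4·2+4·1=12≤15, objective 22.
(u,v)=(2,0): 1·2+2·0=2≤14, 4·2+4·0=8≤15, objective 18.
The best lattice point is (3,0), giving 27.

27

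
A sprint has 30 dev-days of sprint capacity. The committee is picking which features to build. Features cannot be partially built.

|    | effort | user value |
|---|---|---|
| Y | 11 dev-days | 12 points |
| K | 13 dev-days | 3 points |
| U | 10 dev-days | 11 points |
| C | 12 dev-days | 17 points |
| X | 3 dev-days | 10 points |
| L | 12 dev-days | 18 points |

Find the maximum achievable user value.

45

U + X + L: effort 10 + 3 + 12 = 25 ≤ 30, user value 11 + 10 + 18 = 39.
Y + X + L: effort 11 + 3 + 12 = 26 ≤ 30, user value 12 + 10 + 18 = 40.
C + X + L: effort 12 + 3 + 12 = 27 ≤ 30, user value 17 + 10 + 18 = 45.
Best is C, X, and L with total user value 45.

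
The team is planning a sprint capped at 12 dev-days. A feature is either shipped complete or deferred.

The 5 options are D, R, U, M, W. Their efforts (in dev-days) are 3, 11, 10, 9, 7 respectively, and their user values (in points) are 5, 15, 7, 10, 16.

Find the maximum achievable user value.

D + W: effort 3 + 7 = 10 ≤ 12, user value 5 + 16 = 21.
W: effort 7 ≤ 12, user value 16.
Best is D and W with total user value 21.

21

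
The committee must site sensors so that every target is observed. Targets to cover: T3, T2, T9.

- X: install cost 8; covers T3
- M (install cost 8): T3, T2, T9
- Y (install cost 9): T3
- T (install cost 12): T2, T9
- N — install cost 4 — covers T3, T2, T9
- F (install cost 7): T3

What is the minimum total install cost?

N alone covers T3, T2, T9 — every target.
Total install cost: 4.
No cover costs less than 4.

4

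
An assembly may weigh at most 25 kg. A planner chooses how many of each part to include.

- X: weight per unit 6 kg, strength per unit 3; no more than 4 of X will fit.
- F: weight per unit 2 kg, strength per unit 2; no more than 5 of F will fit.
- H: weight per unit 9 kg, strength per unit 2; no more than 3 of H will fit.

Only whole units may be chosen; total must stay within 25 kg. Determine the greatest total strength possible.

16

F has the best ratio (2/2); taking only F gives at most 5×2 = 10 (stopped by the supply cap of 5).
Mixing does better — 2×X and 5×F: weight 22 ≤ 25, strength 2·3 + 5·2 = 16.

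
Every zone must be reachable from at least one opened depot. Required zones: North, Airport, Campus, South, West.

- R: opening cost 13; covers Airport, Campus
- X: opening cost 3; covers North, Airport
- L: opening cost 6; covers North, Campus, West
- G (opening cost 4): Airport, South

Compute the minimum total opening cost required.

10

Choose L and G: together they cover North, Airport, Campus, South, West — every zone.
Total opening cost: 6 + 4 = 10.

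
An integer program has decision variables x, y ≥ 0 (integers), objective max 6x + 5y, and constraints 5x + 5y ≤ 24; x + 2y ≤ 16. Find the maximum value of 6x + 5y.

(x,y)=(4,0): 5·4+5·0=20≤24, 1·4+2·0=4≤16, objective 24.
(x,y)=(3,1): 5·3+5·1=20≤24, 1·3+2·1=5≤16, objective 23.
(x,y)=(3,0): 5·3+5·0=15≤24, 1·3+2·0=3≤16, objective 18.
No feasible integer point exceeds 24.

24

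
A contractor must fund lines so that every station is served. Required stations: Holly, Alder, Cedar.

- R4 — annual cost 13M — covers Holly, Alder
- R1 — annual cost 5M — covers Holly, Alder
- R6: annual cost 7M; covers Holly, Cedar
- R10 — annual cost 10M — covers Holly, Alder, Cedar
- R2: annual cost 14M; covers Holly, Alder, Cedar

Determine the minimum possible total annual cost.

The greedy cost-per-new-station heuristic would pick R1 and R6 for 12, but a cheaper cover exists.
R10 alone covers Holly, Alder, Cedar — every station.
Total annual cost: 10.
No cover costs less than 10.

10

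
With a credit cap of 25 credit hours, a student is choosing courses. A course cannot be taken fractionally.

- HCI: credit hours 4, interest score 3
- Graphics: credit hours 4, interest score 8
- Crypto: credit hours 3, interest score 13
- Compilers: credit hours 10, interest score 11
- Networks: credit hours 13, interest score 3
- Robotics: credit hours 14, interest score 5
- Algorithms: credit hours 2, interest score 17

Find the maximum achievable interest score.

Treat it as a binary knapsack problem.
Allowing fractional choices, the relaxed optimum would be about 52.7, but courses are indivisible.
HCI + Crypto + Compilers + Algorithms: credit hours 4 + 3 + 10 + 2 = 19 ≤ 25, interest score 3 + 13 + 11 + 17 = 44.
Graphics + Crypto + Compilers + Algorithms: credit hours 4 + 3 + 10 + 2 = 19 ≤ 25, interest score 8 + 13 + 11 + 17 = 49.
HCI + Graphics + Crypto + Compilers + Algorithms: credit hours 4 + 4 + 3 + 10 + 2 = 23 ≤ 25, interest score 3 + 8 + 13 + 11 + 17 = 52.
Best is HCI, Graphics, Crypto, Compilers, and Algorithms with total interest score 52.

52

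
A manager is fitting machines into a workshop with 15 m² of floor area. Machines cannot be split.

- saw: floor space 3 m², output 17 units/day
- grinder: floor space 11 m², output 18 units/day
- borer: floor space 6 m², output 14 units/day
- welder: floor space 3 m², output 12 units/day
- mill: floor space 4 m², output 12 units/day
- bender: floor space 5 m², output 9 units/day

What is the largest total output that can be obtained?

saw + borer + mill: floor space 3 + 6 + 4 = 13 ≤ 15, output 17 + 14 + 12 = 43.
saw + borer + welder: floor space 3 + 6 + 3 = 12 ≤ 15, output 17 + 14 + 12 = 43.
saw + welder + mill + bender: floor space 3 + 3 + 4 + 5 = 15 ≤ 15, output 17 + 12 + 12 + 9 = 50.
Best is saw, welder, mill, and bender with total output 50.

50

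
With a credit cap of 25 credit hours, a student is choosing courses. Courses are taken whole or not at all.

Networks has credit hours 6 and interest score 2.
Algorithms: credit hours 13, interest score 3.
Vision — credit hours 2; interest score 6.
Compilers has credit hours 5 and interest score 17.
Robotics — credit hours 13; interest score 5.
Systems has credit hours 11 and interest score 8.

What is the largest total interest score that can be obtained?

33

Treat it as a binary knapsack problem.
Take Networks, Vision, Compilers, and Systems: credit hours 6 + 2 + 5 + 11 = 24 ≤ 25, interest score 2 + 6 + 17 + 8 = 33.
No other feasible combination does better.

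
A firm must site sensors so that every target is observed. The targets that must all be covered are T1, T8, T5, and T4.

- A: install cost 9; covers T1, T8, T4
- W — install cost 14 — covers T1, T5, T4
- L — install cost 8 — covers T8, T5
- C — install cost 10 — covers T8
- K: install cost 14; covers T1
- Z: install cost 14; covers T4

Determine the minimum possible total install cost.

17

Choose A and L: together they cover T1, T8, T5, T4 — every target.
Total install cost: 9 + 8 = 17.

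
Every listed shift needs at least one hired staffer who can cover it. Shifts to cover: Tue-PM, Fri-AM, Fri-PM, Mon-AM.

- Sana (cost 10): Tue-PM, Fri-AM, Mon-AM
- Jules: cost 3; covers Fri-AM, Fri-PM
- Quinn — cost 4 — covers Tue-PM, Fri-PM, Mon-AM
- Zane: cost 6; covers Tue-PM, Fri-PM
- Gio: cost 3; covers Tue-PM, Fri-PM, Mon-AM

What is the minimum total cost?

6

This is an integer covering problem.
Choose Jules and Gio: together they cover Tue-PM, Fri-AM, Fri-PM, Mon-AM — every shift.
Total cost: 3 + 3 = 6.
No cover costs less than 6.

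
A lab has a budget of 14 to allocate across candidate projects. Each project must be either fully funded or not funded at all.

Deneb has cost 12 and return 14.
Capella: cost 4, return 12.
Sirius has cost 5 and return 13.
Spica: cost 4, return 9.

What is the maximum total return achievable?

34

This is a 0-1 knapsack instance.
Allowing fractional choices, the relaxed optimum would be about 35.2, but projects are indivisible.
Capella + Sirius + Spica: cost 4 + 5 + 4 = 13 ≤ 14, return 12 + 13 + 9 = 34.
Capella + Sirius: cost 4 + 5 = 9 ≤ 14, return 12 + 13 = 25.
Sirius + Spica: cost 5 + 4 = 9 ≤ 14, return 13 + 9 = 22.
Best is Capella, Sirius, and Spica with total return 34.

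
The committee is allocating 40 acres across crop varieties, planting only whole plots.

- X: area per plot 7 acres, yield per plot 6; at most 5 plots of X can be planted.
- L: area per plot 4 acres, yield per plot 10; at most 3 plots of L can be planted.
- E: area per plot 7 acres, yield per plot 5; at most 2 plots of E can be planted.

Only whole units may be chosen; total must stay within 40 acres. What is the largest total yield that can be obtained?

54

L has the best ratio (10/4); taking only L gives at most 3×10 = 30 (stopped by the supply cap of 3).
Mixing does better — 4×X and 3×L: area 40 ≤ 40, yield 4·6 + 3·10 = 54.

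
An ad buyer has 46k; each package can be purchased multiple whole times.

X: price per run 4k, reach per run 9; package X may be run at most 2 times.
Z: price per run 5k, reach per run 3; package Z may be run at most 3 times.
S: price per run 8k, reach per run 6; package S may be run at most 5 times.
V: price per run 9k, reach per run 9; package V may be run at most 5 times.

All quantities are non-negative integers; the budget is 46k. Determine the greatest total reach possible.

X has the best ratio (9/4); taking only X gives at most 2×9 = 18 (stopped by the supply cap of 2).
Mixing does better — 2×X and 4×V: price 44 ≤ 46, reach 2·9 + 4·9 = 54.

54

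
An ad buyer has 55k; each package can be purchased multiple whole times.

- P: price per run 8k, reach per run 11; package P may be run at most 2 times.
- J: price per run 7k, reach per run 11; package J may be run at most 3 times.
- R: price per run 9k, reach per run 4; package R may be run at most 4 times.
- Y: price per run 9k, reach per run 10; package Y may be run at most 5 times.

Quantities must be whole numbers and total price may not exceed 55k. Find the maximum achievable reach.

J has the best ratio (11/7); taking only J gives at most 3×11 = 33 (stopped by the supply cap of 3).
Mixing does better — 2×P, 3×J, and 2×Y: price 55 ≤ 55, reach 2·11 + 3·11 + 2·10 = 75.

75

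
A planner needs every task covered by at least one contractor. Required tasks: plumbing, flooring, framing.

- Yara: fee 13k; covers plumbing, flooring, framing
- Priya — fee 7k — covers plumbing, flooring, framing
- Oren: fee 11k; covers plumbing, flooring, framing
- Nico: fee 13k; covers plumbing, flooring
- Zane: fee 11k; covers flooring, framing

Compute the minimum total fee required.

This is an integer covering problem.
Priya alone covers plumbing, flooring, framing — every task.
Total fee: 7.

7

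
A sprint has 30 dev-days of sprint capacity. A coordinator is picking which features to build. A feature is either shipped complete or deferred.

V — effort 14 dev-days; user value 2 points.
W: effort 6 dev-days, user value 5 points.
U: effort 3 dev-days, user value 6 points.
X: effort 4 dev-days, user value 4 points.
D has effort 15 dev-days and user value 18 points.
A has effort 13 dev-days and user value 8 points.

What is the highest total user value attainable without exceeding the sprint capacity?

Allowing fractional choices, the relaxed optimum would be about 34.2, but features are indivisible.
U + X + D: effort 3 + 4 + 15 = 22 ≤ 30, user value 6 + 4 + 18 = 28.
W + U + X + D: effort 6 + 3 + 4 + 15 = 28 ≤ 30, user value 5 + 6 + 4 + 18 = 33.
W + U + D: effort 6 + 3 + 15 = 24 ≤ 30, user value 5 + 6 + 18 = 29.
Best is W, U, X, and D with total user value 33.

33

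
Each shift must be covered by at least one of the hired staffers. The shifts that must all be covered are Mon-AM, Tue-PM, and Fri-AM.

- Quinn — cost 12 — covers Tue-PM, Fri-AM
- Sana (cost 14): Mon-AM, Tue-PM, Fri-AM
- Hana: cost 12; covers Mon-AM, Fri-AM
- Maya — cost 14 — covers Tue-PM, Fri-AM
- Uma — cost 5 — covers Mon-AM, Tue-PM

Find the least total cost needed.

14

The greedy cost-per-new-shift heuristic would pick Uma and Quinn for 17, but a cheaper cover exists.
Sana alone covers Mon-AM, Tue-PM, Fri-AM — every shift.
Total cost: 14.
No cover costs less than 14.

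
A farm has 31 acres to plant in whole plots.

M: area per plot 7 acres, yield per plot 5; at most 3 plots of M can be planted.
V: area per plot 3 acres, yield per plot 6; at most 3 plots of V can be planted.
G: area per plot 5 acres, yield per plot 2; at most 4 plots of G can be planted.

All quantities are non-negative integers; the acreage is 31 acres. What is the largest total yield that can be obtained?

V has the best ratio (6/3); taking only V gives at most 3×6 = 18 (stopped by the supply cap of 3).
Mixing does better — 3×M and 3×V: area 30 ≤ 31, yield 3·5 + 3·6 = 33.

33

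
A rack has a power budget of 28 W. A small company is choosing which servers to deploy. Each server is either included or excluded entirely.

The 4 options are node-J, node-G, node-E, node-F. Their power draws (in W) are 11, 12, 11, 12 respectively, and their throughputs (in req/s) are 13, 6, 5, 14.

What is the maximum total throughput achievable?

27

Allowing fractional choices, the relaxed optimum would be about 29.5, but servers are indivisible.
node-G + node-F: power draw 12 + 12 = 24 ≤ 28, throughput 6 + 14 = 20.
node-J + node-F: power draw 11 + 12 = 23 ≤ 28, throughput 13 + 14 = 27.
Best is node-J and node-F with total throughput 27.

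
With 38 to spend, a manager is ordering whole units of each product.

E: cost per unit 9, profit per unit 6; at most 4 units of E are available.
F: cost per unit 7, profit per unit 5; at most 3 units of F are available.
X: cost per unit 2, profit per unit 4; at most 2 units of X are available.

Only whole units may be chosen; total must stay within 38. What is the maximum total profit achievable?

31

Take 3×E, 1×F, and 2×X: cost 38 ≤ 38, profit 3·6 + 1·5 + 2·4 = 31.
X has the best ratio (4/2) and is taken to its limit of 2; remaining capacity is filled optimally with the others.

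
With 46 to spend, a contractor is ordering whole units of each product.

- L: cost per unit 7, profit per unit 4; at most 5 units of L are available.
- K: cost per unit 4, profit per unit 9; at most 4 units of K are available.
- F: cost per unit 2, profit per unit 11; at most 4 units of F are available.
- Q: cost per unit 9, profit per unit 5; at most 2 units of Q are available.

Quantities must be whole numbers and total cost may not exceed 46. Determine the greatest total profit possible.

92

F has the best ratio (11/2); taking only F gives at most 4×11 = 44 (stopped by the supply cap of 4).
Mixing does better — 3×L, 4×K, and 4×F: cost 45 ≤ 46, profit 3·4 + 4·9 + 4·11 = 92.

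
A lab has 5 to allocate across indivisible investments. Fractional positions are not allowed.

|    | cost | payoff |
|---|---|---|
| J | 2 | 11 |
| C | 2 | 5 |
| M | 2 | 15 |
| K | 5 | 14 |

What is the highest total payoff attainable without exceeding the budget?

26

Allowing fractional choices, the relaxed optimum would be about 28.8, but investments are indivisible.
J + M: cost 2 + 2 = 4 ≤ 5, payoff 11 + 15 = 26.
C + M: cost 2 + 2 = 4 ≤ 5, payoff 5 + 15 = 20.
Best is J and M with total payoff 26.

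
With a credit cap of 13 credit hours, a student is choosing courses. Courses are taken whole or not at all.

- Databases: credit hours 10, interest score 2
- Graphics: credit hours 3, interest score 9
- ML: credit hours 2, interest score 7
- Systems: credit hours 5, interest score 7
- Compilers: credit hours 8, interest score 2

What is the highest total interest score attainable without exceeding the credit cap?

Take Graphics, ML, and Systems: credit hours 3 + 2 + 5 = 10 ≤ 13, interest score 9 + 7 + 7 = 23.
No other feasible combination does better.

23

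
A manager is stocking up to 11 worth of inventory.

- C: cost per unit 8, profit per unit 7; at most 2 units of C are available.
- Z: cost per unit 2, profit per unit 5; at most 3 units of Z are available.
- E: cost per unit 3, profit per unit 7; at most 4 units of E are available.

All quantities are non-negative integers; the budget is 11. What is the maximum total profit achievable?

This is a bounded integer knapsack.
Z has the best ratio (5/2); taking only Z gives at most 3×5 = 15 (stopped by the supply cap of 3).
Mixing does better — 1×Z and 3×E: cost 11 ≤ 11, profit 1·5 + 3·7 = 26.

26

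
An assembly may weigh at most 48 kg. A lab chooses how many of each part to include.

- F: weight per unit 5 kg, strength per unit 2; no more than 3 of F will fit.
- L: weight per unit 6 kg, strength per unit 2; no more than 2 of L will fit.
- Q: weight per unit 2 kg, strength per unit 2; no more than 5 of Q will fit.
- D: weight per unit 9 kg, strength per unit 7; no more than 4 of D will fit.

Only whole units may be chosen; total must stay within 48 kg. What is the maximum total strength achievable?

38

Take 5×Q and 4×D: weight 46 ≤ 48, strength 5·2 + 4·7 = 38.
Q has the best ratio (2/2) and is taken to its limit of 5; remaining capacity is filled optimally with the others.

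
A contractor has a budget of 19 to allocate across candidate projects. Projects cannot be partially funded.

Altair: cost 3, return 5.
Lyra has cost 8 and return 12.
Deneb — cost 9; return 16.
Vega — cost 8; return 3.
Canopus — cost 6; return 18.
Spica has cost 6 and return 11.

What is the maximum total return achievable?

Take Altair, Deneb, and Canopus: cost 3 + 9 + 6 = 18 ≤ 19, return 5 + 16 + 18 = 39.
No other feasible combination does better.

39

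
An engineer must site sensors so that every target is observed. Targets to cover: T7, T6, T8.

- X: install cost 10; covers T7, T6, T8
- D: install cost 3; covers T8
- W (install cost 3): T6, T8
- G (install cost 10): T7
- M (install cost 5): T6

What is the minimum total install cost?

10

X alone covers T7, T6, T8 — every target.
Total install cost: 10.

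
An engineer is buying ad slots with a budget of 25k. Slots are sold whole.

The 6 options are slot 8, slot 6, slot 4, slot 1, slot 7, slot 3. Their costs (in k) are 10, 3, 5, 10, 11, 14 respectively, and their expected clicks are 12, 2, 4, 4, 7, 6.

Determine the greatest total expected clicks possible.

21

Take slot 8, slot 6, and slot 7: cost 10 + 3 + 11 = 24 ≤ 25, expected clicks 12 + 2 + 7 = 21.
No other feasible combination does better.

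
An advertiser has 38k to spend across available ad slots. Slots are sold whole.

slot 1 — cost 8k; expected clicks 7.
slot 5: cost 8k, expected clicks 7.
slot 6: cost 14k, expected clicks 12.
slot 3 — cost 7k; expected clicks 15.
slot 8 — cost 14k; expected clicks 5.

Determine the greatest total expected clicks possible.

Take slot 1, slot 5, slot 6, and slot 3: cost 8 + 8 + 14 + 7 = 37 ≤ 38, expected clicks 7 + 7 + 12 + 15 = 41.
No other feasible combination does better.

41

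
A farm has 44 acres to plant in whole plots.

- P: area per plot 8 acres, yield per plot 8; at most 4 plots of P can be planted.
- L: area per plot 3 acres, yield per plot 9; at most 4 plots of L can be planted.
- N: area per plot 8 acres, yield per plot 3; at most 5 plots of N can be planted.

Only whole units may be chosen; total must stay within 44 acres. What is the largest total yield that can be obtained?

4×P and 4×L: area 44 ≤ 44, yield 4·8 + 4·9 = 68.
3×P, 4×L, and 1×N: area 44 ≤ 44, yield 3·8 + 4·9 + 1·3 = 63.
Best is 68.

68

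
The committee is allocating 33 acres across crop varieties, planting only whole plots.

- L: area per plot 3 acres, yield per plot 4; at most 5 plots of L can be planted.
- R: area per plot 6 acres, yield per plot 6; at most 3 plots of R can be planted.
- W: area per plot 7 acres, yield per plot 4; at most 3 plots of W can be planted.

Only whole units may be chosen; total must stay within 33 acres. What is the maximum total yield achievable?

38

L has the best ratio (4/3); taking only L gives at most 5×4 = 20 (stopped by the supply cap of 5).
Mixing does better — 5×L and 3×R: area 33 ≤ 33, yield 5·4 + 3·6 = 38.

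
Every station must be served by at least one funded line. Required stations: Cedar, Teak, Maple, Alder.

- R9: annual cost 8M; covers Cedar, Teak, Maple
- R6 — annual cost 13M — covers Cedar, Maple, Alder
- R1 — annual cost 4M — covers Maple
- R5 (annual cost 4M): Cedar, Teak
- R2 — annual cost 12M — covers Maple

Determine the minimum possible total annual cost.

17

The greedy cost-per-new-station heuristic would pick R5, R1, and R6 for 21, but a cheaper cover exists.
Choose R6 and R5: together they cover Cedar, Teak, Maple, Alder — every station.
Total annual cost: 13 + 4 = 17.
No cover costs less than 17.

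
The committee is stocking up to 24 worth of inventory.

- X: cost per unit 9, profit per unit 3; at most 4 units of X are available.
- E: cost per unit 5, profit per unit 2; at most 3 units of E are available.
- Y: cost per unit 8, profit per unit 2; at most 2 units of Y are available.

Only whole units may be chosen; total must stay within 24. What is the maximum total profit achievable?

9

E has the best ratio (2/5); taking only E gives at most 3×2 = 6 (stopped by the supply cap of 3).
Mixing does better — 1×X and 3×E: cost 24 ≤ 24, profit 1·3 + 3·2 = 9.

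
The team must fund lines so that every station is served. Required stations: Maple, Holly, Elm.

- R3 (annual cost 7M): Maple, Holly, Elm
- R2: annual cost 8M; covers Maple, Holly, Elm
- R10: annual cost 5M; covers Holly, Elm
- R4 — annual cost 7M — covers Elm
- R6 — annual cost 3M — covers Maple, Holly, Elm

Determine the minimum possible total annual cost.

R6 alone covers Maple, Holly, Elm — every station.
Total annual cost: 3.
No cover costs less than 3.

3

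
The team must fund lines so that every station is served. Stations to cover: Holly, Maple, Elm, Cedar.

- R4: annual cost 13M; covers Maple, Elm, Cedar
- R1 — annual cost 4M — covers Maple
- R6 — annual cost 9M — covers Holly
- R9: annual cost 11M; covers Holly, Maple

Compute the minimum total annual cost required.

22

The greedy cost-per-new-station heuristic would pick R1, R4, and R6 for 26, but a cheaper cover exists.
Choose R4 and R6: together they cover Holly, Maple, Elm, Cedar — every station.
Total annual cost: 13 + 9 = 22.
No cover costs less than 22.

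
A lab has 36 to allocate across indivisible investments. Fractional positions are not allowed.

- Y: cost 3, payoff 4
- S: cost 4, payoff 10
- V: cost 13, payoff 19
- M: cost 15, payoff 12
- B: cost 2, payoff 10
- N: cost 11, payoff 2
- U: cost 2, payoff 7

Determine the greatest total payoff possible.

58

Treat it as a binary knapsack problem.
Allowing fractional choices, the relaxed optimum would be about 59.6, but investments are indivisible.
Y + V + M + B + U: cost 3 + 13 + 15 + 2 + 2 = 35 ≤ 36, payoff 4 + 19 + 12 + 10 + 7 = 52.
Y + S + V + B + N + U: cost 3 + 4 + 13 + 2 + 11 + 2 = 35 ≤ 36, payoff 4 + 10 + 19 + 10 + 2 + 7 = 52.
S + V + M + B + U: cost 4 + 13 + 15 + 2 + 2 = 36 ≤ 36, payoff 10 + 19 + 12 + 10 + 7 = 58.
Best is S, V, M, B, and U with total payoff 58.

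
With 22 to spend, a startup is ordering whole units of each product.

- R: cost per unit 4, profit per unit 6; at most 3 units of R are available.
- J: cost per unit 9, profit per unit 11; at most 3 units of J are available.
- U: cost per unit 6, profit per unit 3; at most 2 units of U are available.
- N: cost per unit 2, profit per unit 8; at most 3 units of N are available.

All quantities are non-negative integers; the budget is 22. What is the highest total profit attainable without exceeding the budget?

Take 3×R and 3×N: cost 18 ≤ 22, profit 3·6 + 3·8 = 42.
N has the best ratio (8/2) and is taken to its limit of 3; remaining capacity is filled optimally with the others.

42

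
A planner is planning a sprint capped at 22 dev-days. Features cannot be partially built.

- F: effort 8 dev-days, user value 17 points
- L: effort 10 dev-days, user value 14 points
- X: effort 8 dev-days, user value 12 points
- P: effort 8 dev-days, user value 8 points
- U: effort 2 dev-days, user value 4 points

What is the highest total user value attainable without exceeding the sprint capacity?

F + L + U: effort 8 + 10 + 2 = 20 ≤ 22, user value 17 + 14 + 4 = 35.
F + X + U: effort 8 + 8 + 2 = 18 ≤ 22, user value 17 + 12 + 4 = 33.
Best is F, L, and U with total user value 35.

35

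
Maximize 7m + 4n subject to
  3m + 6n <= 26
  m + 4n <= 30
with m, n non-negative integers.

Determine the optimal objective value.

The continuous relaxation peaks at (8.67, 0) with value 60.67; rounding to a feasible lattice point costs some objective.
(m,n)=(8,0): 3·8+6·0=24≤26, 1·8+4·0=8≤30, objective 56.
(m,n)=(7,0): 3·7+6·0=21≤26, 1·7+4·0=7≤30, objective 49.
The best lattice point is (8,0), giving 56.

56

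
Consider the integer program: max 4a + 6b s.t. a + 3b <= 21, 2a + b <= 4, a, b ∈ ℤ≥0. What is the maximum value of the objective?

24

(a,b)=(0,4) is feasible, giving 24.
(a,b)=(0,3) is feasible, giving 18.
The best lattice point is (0,4), giving 24.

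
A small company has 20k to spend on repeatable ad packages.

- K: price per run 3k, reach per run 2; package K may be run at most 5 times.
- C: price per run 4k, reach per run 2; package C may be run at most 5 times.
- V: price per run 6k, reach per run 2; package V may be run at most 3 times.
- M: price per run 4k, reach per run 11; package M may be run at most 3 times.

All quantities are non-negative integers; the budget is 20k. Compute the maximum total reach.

1×K, 1×C, and 3×M: price 19 ≤ 20, reach 1·2 + 1·2 + 3·11 = 37.
2×C and 3×M: price 20 ≤ 20, reach 2·2 + 3·11 = 37.
Best is 37.

37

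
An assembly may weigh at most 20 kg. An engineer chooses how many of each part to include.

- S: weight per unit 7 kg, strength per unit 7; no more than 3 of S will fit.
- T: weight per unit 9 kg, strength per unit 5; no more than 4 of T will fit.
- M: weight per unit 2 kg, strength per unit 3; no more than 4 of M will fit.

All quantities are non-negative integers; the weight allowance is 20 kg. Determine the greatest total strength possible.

Take 2×S and 3×M: weight 20 ≤ 20, strength 2·7 + 3·3 = 23.
No other integer combination yields more.

23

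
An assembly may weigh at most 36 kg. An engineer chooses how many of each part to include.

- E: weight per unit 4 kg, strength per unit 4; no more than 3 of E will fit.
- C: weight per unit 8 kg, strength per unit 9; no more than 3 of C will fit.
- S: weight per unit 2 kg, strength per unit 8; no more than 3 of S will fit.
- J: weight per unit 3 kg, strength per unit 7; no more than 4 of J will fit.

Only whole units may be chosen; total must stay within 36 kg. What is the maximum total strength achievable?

2×E, 1×C, 3×S, and 4×J: weight 34 ≤ 36, strength 2·4 + 1·9 + 3·8 + 4·7 = 69.
2×C, 3×S, and 4×J: weight 34 ≤ 36, strength 2·9 + 3·8 + 4·7 = 70.
Best is 70.

70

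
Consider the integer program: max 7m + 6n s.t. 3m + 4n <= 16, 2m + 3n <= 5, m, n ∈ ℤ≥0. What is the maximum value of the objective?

14

The continuous relaxation peaks at (2.5, 0) with value 17.50; rounding to a feasible lattice point costs some objective.
(m,n)=(2,0): 3·2+4·0=6≤16, 2·2+3·0=4≤5, objective 14.
(m,n)=(1,1): 3·1+4·1=7≤16, 2·1+3·1=5≤5, objective 13.
No feasible integer point exceeds 14.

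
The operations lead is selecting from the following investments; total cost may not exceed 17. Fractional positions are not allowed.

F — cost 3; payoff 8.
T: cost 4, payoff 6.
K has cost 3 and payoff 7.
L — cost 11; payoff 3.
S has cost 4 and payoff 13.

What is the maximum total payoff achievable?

34

F + T + S: cost 3 + 4 + 4 = 11 ≤ 17, payoff 8 + 6 + 13 = 27.
F + K + S: cost 3 + 3 + 4 = 10 ≤ 17, payoff 8 + 7 + 13 = 28.
F + T + K + S: cost 3 + 4 + 3 + 4 = 14 ≤ 17, payoff 8 + 6 + 7 + 13 = 34.
Best is F, T, K, and S with total payoff 34.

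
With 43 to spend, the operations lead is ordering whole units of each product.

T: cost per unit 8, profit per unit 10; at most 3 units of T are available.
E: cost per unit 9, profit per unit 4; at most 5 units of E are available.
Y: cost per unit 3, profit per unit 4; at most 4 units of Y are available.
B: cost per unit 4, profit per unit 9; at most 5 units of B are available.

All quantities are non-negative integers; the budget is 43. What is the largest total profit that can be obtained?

Take 2×T, 2×Y, and 5×B: cost 42 ≤ 43, profit 2·10 + 2·4 + 5·9 = 73.
B has the best ratio (9/4) and is taken to its limit of 5; remaining capacity is filled optimally with the others.

73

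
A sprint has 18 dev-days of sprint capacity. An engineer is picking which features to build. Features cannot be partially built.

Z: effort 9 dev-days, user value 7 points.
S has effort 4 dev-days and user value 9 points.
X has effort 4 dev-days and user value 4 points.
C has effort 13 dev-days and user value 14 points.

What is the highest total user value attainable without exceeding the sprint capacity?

23

S + C: effort 4 + 13 = 17 ≤ 18, user value 9 + 14 = 23.
Z + S + X: effort 9 + 4 + 4 = 17 ≤ 18, user value 7 + 9 + 4 = 20.
X + C: effort 4 + 13 = 17 ≤ 18, user value 4 + 14 = 18.
Best is S and C with total user value 23.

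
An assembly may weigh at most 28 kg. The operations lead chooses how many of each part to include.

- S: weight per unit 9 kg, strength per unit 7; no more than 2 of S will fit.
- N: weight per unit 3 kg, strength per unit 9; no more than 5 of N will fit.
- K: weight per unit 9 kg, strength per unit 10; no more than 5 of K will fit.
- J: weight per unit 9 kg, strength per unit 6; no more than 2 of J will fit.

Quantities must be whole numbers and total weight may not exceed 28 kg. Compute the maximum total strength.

Take 5×N and 1×K: weight 24 ≤ 28, strength 5·9 + 1·10 = 55.
N has the best ratio (9/3) and is taken to its limit of 5; remaining capacity is filled optimally with the others.

55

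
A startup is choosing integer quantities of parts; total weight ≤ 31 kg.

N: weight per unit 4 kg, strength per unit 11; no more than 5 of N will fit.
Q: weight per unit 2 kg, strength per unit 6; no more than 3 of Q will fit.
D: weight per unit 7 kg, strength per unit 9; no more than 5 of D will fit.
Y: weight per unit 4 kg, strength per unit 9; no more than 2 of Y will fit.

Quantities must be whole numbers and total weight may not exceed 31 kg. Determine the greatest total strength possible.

82

Take 5×N, 3×Q, and 1×Y: weight 30 ≤ 31, strength 5·11 + 3·6 + 1·9 = 82.
Q has the best ratio (6/2) and is taken to its limit of 3; remaining capacity is filled optimally with the others.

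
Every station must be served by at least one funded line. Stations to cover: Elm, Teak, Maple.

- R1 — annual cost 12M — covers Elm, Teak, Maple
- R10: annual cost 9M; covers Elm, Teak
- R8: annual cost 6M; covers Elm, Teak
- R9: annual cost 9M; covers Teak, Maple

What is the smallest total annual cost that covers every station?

The greedy cost-per-new-station heuristic would pick R8 and R9 for 15, but a cheaper cover exists.
R1 alone covers Elm, Teak, Maple — every station.
Total annual cost: 12.
No cover costs less than 12.

12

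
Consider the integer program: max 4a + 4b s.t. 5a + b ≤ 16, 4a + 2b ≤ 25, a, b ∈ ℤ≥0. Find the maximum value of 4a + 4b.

48

(a,b)=(0,12) is feasible, giving 48.
(a,b)=(0,11) is feasible, giving 44.
Maximum is 48 at (a,b)=(0,12).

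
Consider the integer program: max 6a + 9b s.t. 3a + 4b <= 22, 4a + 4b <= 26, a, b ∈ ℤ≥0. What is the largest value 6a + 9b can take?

The continuous relaxation peaks at (0, 5.5) with value 49.50; rounding to a feasible lattice point costs some objective.
(a,b)=(2,4): 3·2+4·4=22≤22, 4·2+4·4=24≤26, objective 48.
(a,b)=(3,3): 3·3+4·3=21≤22, 4·3+4·3=24≤26, objective 45.
The best lattice point is (2,4), giving 48.

48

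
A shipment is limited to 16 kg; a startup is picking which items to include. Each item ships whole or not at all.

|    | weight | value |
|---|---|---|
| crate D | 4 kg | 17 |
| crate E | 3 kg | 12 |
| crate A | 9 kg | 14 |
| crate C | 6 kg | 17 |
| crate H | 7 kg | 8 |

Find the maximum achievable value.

Allowing fractional choices, the relaxed optimum would be about 50.7, but items are indivisible.
crate D + crate E + crate H: weight 4 + 3 + 7 = 14 ≤ 16, value 17 + 12 + 8 = 37.
crate D + crate E + crate C: weight 4 + 3 + 6 = 13 ≤ 16, value 17 + 12 + 17 = 46.
crate D + crate E + crate A: weight 4 + 3 + 9 = 16 ≤ 16, value 17 + 12 + 14 = 43.
Best is crate D, crate E, and crate C with total value 46.

46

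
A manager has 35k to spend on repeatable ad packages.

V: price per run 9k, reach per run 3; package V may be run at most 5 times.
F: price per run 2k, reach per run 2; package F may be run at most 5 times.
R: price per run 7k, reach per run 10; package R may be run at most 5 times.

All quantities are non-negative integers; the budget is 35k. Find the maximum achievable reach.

50

This is a bounded integer knapsack.
3×F and 4×R: price 34 ≤ 35, reach 3·2 + 4·10 = 46.
5×R: price 35 ≤ 35, reach 5·10 = 50.
Best is 50.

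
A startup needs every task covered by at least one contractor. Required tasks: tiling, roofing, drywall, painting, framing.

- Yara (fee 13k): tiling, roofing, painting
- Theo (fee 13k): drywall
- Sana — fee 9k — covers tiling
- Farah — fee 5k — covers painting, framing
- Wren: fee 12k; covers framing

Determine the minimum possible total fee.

31

Choose Yara, Theo, and Farah: together they cover tiling, roofing, drywall, painting, framing — every task.
Total fee: 13 + 13 + 5 = 31.
No cover costs less than 31.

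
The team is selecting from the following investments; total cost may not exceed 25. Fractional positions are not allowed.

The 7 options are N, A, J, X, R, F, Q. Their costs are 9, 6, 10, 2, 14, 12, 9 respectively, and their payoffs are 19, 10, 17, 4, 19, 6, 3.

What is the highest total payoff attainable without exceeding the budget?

46

Treat it as a binary knapsack problem.
Allowing fractional choices, the relaxed optimum would be about 46.7, but investments are indivisible.
N + A + J: cost 9 + 6 + 10 = 25 ≤ 25, payoff 19 + 10 + 17 = 46.
N + J + X: cost 9 + 10 + 2 = 21 ≤ 25, payoff 19 + 17 + 4 = 40.
N + X + R: cost 9 + 2 + 14 = 25 ≤ 25, payoff 19 + 4 + 19 = 42.
Best is N, A, and J with total payoff 46.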